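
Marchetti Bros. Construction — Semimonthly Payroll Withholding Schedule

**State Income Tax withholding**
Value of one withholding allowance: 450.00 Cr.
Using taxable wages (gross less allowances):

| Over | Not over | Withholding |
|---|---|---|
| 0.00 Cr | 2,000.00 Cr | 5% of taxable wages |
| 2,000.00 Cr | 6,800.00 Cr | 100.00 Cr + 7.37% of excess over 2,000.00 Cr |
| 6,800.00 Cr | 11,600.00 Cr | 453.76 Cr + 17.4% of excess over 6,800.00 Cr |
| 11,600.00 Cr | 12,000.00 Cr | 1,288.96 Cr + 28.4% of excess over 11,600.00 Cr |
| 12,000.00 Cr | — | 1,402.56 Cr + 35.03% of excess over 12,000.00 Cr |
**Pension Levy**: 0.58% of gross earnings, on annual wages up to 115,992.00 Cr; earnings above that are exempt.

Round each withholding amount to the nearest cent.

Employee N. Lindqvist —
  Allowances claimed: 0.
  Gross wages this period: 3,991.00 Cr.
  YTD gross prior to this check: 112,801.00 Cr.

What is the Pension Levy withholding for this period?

Pension Levy: cap 115,992.00 Cr − YTD 112,801.00 Cr = 3,191.00 Cr subject; 0.58% × 3,191.00 Cr = 18.51 Cr

18.51 Cr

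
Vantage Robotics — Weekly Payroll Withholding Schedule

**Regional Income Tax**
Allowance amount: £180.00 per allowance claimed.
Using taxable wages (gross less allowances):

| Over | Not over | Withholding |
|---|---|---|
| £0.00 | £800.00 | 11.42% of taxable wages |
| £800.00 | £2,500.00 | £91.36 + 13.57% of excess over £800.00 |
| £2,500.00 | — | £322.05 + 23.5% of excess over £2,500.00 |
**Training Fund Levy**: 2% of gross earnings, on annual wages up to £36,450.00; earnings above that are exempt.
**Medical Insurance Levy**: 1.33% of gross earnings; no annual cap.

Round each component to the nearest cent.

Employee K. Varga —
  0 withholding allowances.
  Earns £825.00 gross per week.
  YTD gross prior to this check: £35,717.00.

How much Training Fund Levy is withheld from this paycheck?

Training Fund Levy: cap £36,450.00 − YTD £35,717.00 = £733.00 subject; 2% × £733.00 = £14.66

£14.66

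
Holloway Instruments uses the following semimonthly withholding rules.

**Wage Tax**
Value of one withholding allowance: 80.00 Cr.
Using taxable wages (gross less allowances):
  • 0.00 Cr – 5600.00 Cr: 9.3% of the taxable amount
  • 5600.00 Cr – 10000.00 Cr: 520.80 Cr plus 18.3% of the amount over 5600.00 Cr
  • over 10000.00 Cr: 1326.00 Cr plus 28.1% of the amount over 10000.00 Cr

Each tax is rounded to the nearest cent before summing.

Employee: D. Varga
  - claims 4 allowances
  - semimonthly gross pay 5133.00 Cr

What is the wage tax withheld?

Wage Tax: taxable = 5133.00 Cr − 4×80.00 Cr = 4813.00 Cr
  9.3% × 4813.00 Cr = 447.61 Cr

447.61 Cr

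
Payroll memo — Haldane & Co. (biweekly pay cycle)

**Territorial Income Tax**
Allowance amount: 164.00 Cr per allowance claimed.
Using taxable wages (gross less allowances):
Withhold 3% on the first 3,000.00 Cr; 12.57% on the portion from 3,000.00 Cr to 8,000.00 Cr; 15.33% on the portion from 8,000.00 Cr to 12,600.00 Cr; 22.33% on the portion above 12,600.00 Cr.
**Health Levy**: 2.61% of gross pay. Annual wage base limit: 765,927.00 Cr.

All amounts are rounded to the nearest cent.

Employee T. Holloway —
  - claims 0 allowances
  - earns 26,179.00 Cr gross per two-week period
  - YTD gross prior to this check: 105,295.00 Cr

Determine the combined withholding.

5,139.14 Cr

Territorial Income Tax: taxable = 26,179.00 Cr
  1,423.68 Cr + 22.33% × (26,179.00 Cr − 12,600.00 Cr) = 1,423.68 Cr + 22.33% × 13,579.00 Cr = 4,455.87 Cr
Health Levy: 2.61% × 26,179.00 Cr = 683.27 Cr
Total: 4,455.87 Cr + 683.27 Cr = 5,139.14 Cr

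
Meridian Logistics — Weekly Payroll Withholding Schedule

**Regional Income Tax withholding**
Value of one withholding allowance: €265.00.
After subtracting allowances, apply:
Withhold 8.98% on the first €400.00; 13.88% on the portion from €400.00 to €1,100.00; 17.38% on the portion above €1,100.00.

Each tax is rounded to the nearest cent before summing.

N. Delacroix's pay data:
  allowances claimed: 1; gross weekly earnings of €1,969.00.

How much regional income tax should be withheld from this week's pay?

€238.06

Regional Income Tax: taxable = €1,969.00 − 1×€265.00 = €1,704.00
  €133.08 + 17.38% × (€1,704.00 − €1,100.00) = €133.08 + 17.38% × €604.00 = €238.06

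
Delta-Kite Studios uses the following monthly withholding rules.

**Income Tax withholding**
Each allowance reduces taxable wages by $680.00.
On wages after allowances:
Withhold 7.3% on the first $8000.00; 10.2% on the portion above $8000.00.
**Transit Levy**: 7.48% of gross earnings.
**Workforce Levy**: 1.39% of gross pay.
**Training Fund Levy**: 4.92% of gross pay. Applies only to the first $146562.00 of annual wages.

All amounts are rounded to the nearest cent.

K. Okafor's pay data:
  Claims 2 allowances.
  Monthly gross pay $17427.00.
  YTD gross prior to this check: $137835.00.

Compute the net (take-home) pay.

Income Tax: taxable = $17427.00 − 2×$680.00 = $16067.00
  $584.00 + 10.2% × ($16067.00 − $8000.00) = $584.00 + 10.2% × $8067.00 = $1406.83
Transit Levy: 7.48% × $17427.00 = $1303.54
Workforce Levy: 1.39% × $17427.00 = $242.24
Training Fund Levy: cap $146562.00 − YTD $137835.00 = $8727.00 subject; 4.92% × $8727.00 = $429.37
Total withheld: $1406.83 + $1303.54 + $242.24 + $429.37 = $3381.98
Net pay: $17427.00 − $3381.98 = $14045.02

$14045.02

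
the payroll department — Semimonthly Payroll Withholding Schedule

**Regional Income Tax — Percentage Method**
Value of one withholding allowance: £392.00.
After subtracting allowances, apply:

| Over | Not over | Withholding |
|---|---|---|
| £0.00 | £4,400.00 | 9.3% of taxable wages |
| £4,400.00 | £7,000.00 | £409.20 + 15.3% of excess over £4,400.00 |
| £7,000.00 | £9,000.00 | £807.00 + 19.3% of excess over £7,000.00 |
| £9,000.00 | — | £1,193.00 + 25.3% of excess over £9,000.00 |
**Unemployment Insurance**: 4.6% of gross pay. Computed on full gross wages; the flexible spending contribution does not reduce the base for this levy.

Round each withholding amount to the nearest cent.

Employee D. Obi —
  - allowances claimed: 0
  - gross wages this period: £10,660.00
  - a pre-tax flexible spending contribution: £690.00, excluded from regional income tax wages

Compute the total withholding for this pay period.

Regional Income Tax: taxable = £10,660.00 − £690.00 = £9,970.00
  £1,193.00 + 25.3% × (£9,970.00 − £9,000.00) = £1,193.00 + 25.3% × £970.00 = £1,438.41
Unemployment Insurance: 4.6% × £10,660.00 = £490.36
Total: £1,438.41 + £490.36 = £1,928.77

£1,928.77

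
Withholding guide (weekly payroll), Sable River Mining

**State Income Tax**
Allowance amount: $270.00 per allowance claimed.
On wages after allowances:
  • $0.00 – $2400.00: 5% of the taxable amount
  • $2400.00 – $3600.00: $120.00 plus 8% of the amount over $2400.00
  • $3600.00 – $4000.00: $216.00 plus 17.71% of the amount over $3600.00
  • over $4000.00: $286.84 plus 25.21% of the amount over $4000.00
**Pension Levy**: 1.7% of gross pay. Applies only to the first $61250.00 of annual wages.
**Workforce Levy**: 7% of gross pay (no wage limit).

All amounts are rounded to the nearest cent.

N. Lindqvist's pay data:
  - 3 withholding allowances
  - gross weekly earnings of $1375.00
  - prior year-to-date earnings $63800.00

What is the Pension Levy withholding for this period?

Pension Levy: YTD $63800.00 ≥ cap $61250.00 → $0.00

$0.00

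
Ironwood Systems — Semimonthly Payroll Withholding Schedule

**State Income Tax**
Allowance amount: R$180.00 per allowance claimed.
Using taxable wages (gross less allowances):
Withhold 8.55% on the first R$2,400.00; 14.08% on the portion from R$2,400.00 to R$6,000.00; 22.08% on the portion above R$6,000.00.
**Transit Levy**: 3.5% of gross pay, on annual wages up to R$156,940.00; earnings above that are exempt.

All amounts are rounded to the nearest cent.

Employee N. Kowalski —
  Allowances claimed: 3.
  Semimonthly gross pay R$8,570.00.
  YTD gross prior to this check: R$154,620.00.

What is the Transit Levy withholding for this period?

Transit Levy: cap R$156,940.00 − YTD R$154,620.00 = R$2,320.00 subject; 3.5% × R$2,320.00 = R$81.20

R$81.20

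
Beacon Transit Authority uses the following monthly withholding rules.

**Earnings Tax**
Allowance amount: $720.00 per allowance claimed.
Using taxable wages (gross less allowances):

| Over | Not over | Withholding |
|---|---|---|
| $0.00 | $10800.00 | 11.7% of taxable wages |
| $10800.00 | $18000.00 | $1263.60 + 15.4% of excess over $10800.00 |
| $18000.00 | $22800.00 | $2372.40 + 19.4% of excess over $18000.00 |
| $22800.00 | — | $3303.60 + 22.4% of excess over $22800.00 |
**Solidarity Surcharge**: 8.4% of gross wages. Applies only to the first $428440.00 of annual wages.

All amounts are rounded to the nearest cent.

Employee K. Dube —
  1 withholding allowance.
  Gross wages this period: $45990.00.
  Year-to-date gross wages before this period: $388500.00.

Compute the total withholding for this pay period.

$11691.84

Earnings Tax: taxable = $45990.00 − 1×$720.00 = $45270.00
  $3303.60 + 22.4% × ($45270.00 − $22800.00) = $3303.60 + 22.4% × $22470.00 = $8336.88
Solidarity Surcharge: cap $428440.00 − YTD $388500.00 = $39940.00 subject; 8.4% × $39940.00 = $3354.96
Total: $8336.88 + $3354.96 = $11691.84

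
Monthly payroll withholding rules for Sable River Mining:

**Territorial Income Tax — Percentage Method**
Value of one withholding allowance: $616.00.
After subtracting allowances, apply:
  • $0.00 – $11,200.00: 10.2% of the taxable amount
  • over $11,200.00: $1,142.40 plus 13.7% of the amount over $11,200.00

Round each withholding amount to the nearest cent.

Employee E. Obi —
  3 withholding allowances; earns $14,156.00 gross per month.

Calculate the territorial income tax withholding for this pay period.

$1,294.20

Territorial Income Tax: taxable = $14,156.00 − 3×$616.00 = $12,308.00
  $1,142.40 + 13.7% × ($12,308.00 − $11,200.00) = $1,142.40 + 13.7% × $1,108.00 = $1,294.20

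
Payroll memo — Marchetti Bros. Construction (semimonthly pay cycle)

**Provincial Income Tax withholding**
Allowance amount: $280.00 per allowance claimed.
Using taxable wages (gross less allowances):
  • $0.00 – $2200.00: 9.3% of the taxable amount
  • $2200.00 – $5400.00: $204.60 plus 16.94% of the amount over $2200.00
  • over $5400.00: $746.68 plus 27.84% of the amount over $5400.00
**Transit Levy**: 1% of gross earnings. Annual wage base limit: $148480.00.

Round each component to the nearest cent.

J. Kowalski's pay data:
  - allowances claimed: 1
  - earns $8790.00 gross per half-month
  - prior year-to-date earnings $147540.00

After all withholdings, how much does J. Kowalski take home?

$7168.10

Provincial Income Tax: taxable = $8790.00 − 1×$280.00 = $8510.00
  $746.68 + 27.84% × ($8510.00 − $5400.00) = $746.68 + 27.84% × $3110.00 = $1612.50
Transit Levy: cap $148480.00 − YTD $147540.00 = $940.00 subject; 1% × $940.00 = $9.40
Total withheld: $1612.50 + $9.40 = $1621.90
Net pay: $8790.00 − $1621.90 = $7168.10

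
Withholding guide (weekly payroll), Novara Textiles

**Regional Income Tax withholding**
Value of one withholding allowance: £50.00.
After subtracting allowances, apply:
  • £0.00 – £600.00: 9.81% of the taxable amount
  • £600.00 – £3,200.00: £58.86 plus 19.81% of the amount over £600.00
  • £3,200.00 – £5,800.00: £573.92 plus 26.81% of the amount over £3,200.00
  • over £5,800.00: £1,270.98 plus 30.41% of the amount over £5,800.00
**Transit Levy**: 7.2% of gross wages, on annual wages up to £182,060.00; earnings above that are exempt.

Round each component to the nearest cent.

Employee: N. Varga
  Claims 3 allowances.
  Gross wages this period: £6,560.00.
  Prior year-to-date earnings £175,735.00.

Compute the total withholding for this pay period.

Regional Income Tax: taxable = £6,560.00 − 3×£50.00 = £6,410.00
  £1,270.98 + 30.41% × (£6,410.00 − £5,800.00) = £1,270.98 + 30.41% × £610.00 = £1,456.48
Transit Levy: cap £182,060.00 − YTD £175,735.00 = £6,325.00 subject; 7.2% × £6,325.00 = £455.40
Total: £1,456.48 + £455.40 = £1,911.88

£1,911.88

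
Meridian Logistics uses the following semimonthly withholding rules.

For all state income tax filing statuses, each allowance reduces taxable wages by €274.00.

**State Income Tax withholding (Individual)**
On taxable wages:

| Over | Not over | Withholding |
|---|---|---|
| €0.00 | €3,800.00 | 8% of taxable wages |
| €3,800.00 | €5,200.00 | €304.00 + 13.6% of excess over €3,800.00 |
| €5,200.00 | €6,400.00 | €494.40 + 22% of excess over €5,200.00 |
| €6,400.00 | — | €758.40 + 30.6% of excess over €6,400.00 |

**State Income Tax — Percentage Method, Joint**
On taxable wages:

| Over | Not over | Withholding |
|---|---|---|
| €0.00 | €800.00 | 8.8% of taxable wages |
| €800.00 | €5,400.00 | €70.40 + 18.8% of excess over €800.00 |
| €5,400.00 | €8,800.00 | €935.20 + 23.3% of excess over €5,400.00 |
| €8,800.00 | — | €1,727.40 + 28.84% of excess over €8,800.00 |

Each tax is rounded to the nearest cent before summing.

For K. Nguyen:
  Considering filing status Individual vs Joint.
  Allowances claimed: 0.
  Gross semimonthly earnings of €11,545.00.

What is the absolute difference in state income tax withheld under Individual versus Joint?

State Income Tax (Individual): taxable = €11,545.00
  €758.40 + 30.6% × (€11,545.00 − €6,400.00) = €758.40 + 30.6% × €5,145.00 = €2,332.77
State Income Tax (Joint): taxable = €11,545.00
  €1,727.40 + 28.84% × (€11,545.00 − €8,800.00) = €1,727.40 + 28.84% × €2,745.00 = €2,519.06
Difference: |€2,332.77 − €2,519.06| = €186.29 (higher under Joint)

€186.29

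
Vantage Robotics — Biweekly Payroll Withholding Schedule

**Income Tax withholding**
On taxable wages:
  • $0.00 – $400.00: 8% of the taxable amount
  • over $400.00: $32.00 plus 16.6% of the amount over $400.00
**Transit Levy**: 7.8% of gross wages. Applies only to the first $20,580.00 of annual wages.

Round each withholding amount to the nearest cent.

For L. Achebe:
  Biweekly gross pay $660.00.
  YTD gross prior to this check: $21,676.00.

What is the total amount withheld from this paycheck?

Income Tax: taxable = $660.00
  $32.00 + 16.6% × ($660.00 − $400.00) = $32.00 + 16.6% × $260.00 = $75.16
Transit Levy: YTD $21,676.00 ≥ cap $20,580.00 → $0.00
Total: $75.16 + $0.00 = $75.16

$75.16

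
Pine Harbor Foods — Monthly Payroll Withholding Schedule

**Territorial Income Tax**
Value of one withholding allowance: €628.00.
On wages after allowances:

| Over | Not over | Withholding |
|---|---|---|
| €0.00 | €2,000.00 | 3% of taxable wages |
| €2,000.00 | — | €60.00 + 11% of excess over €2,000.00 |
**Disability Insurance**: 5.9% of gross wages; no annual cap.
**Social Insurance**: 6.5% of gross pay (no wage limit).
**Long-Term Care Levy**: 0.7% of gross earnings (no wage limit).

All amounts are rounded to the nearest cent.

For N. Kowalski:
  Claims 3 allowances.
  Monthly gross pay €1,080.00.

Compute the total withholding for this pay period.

Territorial Income Tax: taxable = €1,080.00 − 3×€628.00 = €-804.00
  Taxable ≤ 0 → €0.00
Disability Insurance: 5.9% × €1,080.00 = €63.72
Social Insurance: 6.5% × €1,080.00 = €70.20
Long-Term Care Levy: 0.7% × €1,080.00 = €7.56
Total: €0.00 + €63.72 + €70.20 + €7.56 = €141.48

€141.48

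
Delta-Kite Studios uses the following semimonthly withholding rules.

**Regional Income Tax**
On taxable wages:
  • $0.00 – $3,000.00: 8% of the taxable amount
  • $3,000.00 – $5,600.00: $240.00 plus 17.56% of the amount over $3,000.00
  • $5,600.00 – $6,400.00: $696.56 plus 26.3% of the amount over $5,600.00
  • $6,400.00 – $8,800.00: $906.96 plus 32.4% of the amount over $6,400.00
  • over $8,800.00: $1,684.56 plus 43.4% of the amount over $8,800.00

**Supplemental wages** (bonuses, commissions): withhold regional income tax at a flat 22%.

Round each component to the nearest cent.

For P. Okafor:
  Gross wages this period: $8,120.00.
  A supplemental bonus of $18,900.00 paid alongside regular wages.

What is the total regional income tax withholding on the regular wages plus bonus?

$5,622.24

Regional Income Tax: taxable = $8,120.00
  $906.96 + 32.4% × ($8,120.00 − $6,400.00) = $906.96 + 32.4% × $1,720.00 = $1,464.24
Supplemental (22% flat on bonus): 22% × $18,900.00 = $4,158.00
Total regional income tax: $1,464.24 + $4,158.00 = $5,622.24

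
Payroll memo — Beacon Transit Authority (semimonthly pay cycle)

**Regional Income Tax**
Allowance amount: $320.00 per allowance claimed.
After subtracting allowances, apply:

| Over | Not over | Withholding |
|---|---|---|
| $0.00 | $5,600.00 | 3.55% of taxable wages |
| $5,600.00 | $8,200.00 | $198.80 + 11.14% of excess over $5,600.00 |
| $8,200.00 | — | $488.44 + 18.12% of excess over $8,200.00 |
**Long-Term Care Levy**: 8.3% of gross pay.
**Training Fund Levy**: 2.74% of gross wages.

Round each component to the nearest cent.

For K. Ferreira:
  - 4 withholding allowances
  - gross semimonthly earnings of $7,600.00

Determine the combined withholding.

Regional Income Tax: taxable = $7,600.00 − 4×$320.00 = $6,320.00
  $198.80 + 11.14% × ($6,320.00 − $5,600.00) = $198.80 + 11.14% × $720.00 = $279.01
Long-Term Care Levy: 8.3% × $7,600.00 = $630.80
Training Fund Levy: 2.74% × $7,600.00 = $208.24
Total: $279.01 + $630.80 + $208.24 = $1,118.05

$1,118.05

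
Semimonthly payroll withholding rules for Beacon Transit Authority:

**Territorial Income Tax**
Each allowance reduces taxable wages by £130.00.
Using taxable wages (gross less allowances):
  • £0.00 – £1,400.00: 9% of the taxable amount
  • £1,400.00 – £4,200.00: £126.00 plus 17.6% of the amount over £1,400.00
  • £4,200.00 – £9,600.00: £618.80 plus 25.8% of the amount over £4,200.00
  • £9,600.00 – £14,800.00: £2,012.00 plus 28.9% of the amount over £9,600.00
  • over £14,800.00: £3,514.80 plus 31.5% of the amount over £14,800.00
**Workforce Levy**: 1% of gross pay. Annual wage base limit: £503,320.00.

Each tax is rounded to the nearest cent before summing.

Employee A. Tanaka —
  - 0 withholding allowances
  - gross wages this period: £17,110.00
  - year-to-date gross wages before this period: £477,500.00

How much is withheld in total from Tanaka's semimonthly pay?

£4,413.55

Territorial Income Tax: taxable = £17,110.00
  £3,514.80 + 31.5% × (£17,110.00 − £14,800.00) = £3,514.80 + 31.5% × £2,310.00 = £4,242.45
Workforce Levy: 1% × £17,110.00 = £171.10
Total: £4,242.45 + £171.10 = £4,413.55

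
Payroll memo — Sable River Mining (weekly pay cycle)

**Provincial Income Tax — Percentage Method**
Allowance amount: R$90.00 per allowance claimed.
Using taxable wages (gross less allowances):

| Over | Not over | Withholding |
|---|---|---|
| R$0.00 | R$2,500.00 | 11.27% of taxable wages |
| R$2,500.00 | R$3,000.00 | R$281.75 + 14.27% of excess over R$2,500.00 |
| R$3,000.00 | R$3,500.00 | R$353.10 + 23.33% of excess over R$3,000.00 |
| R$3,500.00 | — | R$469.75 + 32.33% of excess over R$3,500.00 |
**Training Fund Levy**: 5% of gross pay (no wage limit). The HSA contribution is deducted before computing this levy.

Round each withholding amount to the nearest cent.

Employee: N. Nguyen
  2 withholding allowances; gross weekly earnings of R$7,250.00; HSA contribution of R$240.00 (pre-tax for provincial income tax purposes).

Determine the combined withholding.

Provincial Income Tax: taxable = R$7,250.00 − R$240.00 − 2×R$90.00 = R$6,830.00
  R$469.75 + 32.33% × (R$6,830.00 − R$3,500.00) = R$469.75 + 32.33% × R$3,330.00 = R$1,546.34
Training Fund Levy: 5% × R$7,010.00 = R$350.50
Total: R$1,546.34 + R$350.50 = R$1,896.84

R$1,896.84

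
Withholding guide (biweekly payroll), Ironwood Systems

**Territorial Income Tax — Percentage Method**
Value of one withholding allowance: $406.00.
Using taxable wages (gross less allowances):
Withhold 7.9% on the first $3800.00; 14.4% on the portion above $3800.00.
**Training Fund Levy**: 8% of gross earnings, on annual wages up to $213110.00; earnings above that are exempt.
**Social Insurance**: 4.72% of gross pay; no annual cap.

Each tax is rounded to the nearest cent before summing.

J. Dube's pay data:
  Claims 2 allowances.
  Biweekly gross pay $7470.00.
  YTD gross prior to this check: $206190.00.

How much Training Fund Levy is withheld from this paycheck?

Training Fund Levy: cap $213110.00 − YTD $206190.00 = $6920.00 subject; 8% × $6920.00 = $553.60

$553.60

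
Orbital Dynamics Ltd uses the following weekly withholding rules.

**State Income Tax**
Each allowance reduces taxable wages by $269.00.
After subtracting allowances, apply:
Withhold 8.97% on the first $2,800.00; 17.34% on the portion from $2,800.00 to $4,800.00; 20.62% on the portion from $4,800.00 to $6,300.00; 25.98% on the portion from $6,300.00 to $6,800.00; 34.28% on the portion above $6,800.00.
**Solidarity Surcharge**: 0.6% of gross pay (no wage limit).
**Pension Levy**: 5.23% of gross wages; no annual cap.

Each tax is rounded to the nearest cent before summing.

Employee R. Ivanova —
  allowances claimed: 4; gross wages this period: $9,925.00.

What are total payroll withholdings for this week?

State Income Tax: taxable = $9,925.00 − 4×$269.00 = $8,849.00
  $1,037.16 + 34.28% × ($8,849.00 − $6,800.00) = $1,037.16 + 34.28% × $2,049.00 = $1,739.56
Solidarity Surcharge: 0.6% × $9,925.00 = $59.55
Pension Levy: 5.23% × $9,925.00 = $519.08
Total: $1,739.56 + $59.55 + $519.08 = $2,318.19

$2,318.19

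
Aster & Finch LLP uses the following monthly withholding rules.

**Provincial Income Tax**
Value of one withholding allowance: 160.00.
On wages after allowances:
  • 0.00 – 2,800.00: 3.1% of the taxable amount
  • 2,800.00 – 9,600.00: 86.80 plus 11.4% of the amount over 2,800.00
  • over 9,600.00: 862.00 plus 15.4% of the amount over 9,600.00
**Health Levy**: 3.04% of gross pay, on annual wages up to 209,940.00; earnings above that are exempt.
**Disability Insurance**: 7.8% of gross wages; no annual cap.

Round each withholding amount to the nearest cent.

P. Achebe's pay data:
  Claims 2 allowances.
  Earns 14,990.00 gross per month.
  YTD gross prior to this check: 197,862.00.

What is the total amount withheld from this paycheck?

3,179.17

Provincial Income Tax: taxable = 14,990.00 − 2×160.00 = 14,670.00
  862.00 + 15.4% × (14,670.00 − 9,600.00) = 862.00 + 15.4% × 5,070.00 = 1,642.78
Health Levy: cap 209,940.00 − YTD 197,862.00 = 12,078.00 subject; 3.04% × 12,078.00 = 367.17
Disability Insurance: 7.8% × 14,990.00 = 1,169.22
Total: 1,642.78 + 367.17 + 1,169.22 = 3,179.17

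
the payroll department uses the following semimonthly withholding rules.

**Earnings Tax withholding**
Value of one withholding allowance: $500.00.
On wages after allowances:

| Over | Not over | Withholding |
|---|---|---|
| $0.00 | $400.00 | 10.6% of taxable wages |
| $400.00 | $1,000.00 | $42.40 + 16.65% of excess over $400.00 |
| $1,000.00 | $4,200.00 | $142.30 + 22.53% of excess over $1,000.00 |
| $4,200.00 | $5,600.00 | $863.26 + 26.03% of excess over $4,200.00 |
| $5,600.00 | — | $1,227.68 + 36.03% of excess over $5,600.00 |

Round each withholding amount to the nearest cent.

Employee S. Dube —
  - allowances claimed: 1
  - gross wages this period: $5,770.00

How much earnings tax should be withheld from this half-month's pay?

$1,141.78

Earnings Tax: taxable = $5,770.00 − 1×$500.00 = $5,270.00
  $863.26 + 26.03% × ($5,270.00 − $4,200.00) = $863.26 + 26.03% × $1,070.00 = $1,141.78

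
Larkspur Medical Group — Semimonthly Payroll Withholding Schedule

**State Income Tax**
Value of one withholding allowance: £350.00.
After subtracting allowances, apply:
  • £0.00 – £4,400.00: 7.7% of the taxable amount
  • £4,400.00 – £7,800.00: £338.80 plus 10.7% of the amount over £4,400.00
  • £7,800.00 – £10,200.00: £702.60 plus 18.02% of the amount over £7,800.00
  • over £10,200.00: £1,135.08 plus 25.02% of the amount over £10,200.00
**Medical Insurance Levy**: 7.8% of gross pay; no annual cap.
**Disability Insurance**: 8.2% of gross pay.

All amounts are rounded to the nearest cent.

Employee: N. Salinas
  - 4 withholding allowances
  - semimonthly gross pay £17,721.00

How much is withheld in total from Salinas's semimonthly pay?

£5,501.91

State Income Tax: taxable = £17,721.00 − 4×£350.00 = £16,321.00
  £1,135.08 + 25.02% × (£16,321.00 − £10,200.00) = £1,135.08 + 25.02% × £6,121.00 = £2,666.55
Medical Insurance Levy: 7.8% × £17,721.00 = £1,382.24
Disability Insurance: 8.2% × £17,721.00 = £1,453.12
Total: £2,666.55 + £1,382.24 + £1,453.12 = £5,501.91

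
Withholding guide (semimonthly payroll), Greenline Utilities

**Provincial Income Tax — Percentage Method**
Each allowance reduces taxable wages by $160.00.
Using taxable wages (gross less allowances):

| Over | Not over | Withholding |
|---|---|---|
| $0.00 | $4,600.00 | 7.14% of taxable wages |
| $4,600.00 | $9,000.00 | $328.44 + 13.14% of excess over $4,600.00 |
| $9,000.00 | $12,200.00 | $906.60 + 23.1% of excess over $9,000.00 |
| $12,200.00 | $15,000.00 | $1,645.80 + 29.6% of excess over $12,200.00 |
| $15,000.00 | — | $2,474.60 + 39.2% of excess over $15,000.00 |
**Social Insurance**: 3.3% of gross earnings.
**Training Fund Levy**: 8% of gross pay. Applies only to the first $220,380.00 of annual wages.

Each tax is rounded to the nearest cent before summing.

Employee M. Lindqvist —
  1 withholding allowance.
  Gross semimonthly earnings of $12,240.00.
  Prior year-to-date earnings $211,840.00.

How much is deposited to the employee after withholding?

Provincial Income Tax: taxable = $12,240.00 − 1×$160.00 = $12,080.00
  $906.60 + 23.1% × ($12,080.00 − $9,000.00) = $906.60 + 23.1% × $3,080.00 = $1,618.08
Social Insurance: 3.3% × $12,240.00 = $403.92
Training Fund Levy: cap $220,380.00 − YTD $211,840.00 = $8,540.00 subject; 8% × $8,540.00 = $683.20
Total withheld: $1,618.08 + $403.92 + $683.20 = $2,705.20
Net pay: $12,240.00 − $2,705.20 = $9,534.80

$9,534.80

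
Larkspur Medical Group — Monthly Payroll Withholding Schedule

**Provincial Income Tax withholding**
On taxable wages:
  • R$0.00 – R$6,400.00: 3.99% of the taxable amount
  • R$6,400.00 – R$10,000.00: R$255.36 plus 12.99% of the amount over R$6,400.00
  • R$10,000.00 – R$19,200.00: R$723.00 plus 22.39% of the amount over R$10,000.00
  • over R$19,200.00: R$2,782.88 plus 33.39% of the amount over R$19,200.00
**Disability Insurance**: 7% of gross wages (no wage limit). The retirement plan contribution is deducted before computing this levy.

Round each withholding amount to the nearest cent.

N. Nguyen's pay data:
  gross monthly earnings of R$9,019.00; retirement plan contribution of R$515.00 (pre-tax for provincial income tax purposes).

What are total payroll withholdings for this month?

R$1,123.95

Provincial Income Tax: taxable = R$9,019.00 − R$515.00 = R$8,504.00
  R$255.36 + 12.99% × (R$8,504.00 − R$6,400.00) = R$255.36 + 12.99% × R$2,104.00 = R$528.67
Disability Insurance: 7% × R$8,504.00 = R$595.28
Total: R$528.67 + R$595.28 = R$1,123.95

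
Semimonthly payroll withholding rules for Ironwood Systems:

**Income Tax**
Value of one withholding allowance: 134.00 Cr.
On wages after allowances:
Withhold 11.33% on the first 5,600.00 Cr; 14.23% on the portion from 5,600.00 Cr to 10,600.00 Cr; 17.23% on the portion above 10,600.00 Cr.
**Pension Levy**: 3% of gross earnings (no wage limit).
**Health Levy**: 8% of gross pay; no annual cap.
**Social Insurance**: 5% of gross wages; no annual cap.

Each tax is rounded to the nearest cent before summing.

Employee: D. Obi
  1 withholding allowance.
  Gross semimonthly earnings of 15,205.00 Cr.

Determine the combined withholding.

4,549.13 Cr

Income Tax: taxable = 15,205.00 Cr − 1×134.00 Cr = 15,071.00 Cr
  1,345.98 Cr + 17.23% × (15,071.00 Cr − 10,600.00 Cr) = 1,345.98 Cr + 17.23% × 4,471.00 Cr = 2,116.33 Cr
Pension Levy: 3% × 15,205.00 Cr = 456.15 Cr
Health Levy: 8% × 15,205.00 Cr = 1,216.40 Cr
Social Insurance: 5% × 15,205.00 Cr = 760.25 Cr
Total: 2,116.33 Cr + 456.15 Cr + 1,216.40 Cr + 760.25 Cr = 4,549.13 Cr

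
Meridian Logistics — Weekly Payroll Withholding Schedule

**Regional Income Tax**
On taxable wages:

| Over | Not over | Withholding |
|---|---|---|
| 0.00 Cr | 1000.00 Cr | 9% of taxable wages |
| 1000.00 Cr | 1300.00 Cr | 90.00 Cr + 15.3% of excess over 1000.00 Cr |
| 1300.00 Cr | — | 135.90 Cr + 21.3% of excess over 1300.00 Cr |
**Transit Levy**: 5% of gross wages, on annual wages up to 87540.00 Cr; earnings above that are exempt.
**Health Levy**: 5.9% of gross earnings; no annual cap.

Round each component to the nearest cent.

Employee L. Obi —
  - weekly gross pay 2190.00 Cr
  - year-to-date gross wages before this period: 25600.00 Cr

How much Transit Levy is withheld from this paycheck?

109.50 Cr

Transit Levy: 5% × 2190.00 Cr = 109.50 Cr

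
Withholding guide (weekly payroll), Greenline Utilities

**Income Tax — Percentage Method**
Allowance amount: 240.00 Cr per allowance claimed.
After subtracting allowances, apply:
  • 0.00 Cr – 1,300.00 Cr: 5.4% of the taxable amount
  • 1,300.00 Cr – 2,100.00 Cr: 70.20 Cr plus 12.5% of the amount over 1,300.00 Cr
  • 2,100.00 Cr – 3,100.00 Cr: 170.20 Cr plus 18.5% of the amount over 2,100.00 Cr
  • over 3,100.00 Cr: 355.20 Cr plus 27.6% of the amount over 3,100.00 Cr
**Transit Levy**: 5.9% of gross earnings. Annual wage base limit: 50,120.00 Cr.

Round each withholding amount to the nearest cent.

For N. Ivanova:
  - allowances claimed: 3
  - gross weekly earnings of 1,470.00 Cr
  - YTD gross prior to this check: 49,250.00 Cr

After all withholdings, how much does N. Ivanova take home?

Income Tax: taxable = 1,470.00 Cr − 3×240.00 Cr = 750.00 Cr
  5.4% × 750.00 Cr = 40.50 Cr
Transit Levy: cap 50,120.00 Cr − YTD 49,250.00 Cr = 870.00 Cr subject; 5.9% × 870.00 Cr = 51.33 Cr
Total withheld: 40.50 Cr + 51.33 Cr = 91.83 Cr
Net pay: 1,470.00 Cr − 91.83 Cr = 1,378.17 Cr

1,378.17 Cr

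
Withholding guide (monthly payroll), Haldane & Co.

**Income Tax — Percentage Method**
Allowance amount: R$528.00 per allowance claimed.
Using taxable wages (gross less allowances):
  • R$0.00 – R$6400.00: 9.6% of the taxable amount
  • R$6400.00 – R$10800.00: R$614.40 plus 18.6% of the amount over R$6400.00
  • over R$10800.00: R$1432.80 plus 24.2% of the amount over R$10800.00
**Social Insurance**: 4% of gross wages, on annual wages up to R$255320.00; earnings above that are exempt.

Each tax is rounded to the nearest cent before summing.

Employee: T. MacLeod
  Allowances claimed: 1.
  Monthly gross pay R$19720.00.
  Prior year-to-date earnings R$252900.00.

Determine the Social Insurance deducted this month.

R$96.80

Social Insurance: cap R$255320.00 − YTD R$252900.00 = R$2420.00 subject; 4% × R$2420.00 = R$96.80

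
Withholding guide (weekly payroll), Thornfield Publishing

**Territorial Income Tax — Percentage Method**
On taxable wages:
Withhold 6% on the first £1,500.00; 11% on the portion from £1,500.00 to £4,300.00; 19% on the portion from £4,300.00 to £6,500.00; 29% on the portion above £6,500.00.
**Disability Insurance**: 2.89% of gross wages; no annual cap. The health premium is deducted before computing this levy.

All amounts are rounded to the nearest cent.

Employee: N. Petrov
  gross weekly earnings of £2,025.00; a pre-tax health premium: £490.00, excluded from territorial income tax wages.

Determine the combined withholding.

£138.21

Territorial Income Tax: taxable = £2,025.00 − £490.00 = £1,535.00
  £90.00 + 11% × (£1,535.00 − £1,500.00) = £90.00 + 11% × £35.00 = £93.85
Disability Insurance: 2.89% × £1,535.00 = £44.36
Total: £93.85 + £44.36 = £138.21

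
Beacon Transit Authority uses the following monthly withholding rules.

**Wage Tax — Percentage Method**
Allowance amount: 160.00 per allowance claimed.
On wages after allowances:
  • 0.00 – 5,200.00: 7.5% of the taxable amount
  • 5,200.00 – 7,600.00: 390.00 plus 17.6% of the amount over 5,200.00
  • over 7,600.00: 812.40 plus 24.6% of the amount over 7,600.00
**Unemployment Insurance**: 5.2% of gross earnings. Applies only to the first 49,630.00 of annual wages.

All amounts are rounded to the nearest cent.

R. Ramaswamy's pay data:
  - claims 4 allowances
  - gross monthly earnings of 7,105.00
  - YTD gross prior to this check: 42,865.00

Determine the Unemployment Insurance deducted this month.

351.78

Unemployment Insurance: cap 49,630.00 − YTD 42,865.00 = 6,765.00 subject; 5.2% × 6,765.00 = 351.78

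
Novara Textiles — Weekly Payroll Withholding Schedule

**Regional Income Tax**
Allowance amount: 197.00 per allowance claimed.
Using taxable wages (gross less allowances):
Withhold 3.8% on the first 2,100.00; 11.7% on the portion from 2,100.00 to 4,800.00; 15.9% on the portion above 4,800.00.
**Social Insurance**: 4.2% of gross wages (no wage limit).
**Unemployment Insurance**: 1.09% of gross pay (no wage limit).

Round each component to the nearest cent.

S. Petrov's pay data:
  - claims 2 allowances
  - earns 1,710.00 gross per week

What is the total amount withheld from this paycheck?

140.47

Regional Income Tax: taxable = 1,710.00 − 2×197.00 = 1,316.00
  3.8% × 1,316.00 = 50.01
Social Insurance: 4.2% × 1,710.00 = 71.82
Unemployment Insurance: 1.09% × 1,710.00 = 18.64
Total: 50.01 + 71.82 + 18.64 = 140.47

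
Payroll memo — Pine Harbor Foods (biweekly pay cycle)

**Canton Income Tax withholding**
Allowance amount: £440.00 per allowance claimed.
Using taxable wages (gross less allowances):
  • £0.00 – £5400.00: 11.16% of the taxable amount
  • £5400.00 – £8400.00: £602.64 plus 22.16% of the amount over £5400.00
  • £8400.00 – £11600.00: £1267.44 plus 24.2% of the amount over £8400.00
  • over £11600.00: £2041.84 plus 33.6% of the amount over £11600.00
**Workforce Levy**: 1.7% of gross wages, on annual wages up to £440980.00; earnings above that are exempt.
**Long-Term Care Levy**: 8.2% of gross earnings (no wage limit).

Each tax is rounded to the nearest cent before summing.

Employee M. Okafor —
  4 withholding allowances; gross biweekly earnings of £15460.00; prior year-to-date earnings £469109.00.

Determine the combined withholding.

Canton Income Tax: taxable = £15460.00 − 4×£440.00 = £13700.00
  £2041.84 + 33.6% × (£13700.00 − £11600.00) = £2041.84 + 33.6% × £2100.00 = £2747.44
Workforce Levy: YTD £469109.00 ≥ cap £440980.00 → £0.00
Long-Term Care Levy: 8.2% × £15460.00 = £1267.72
Total: £2747.44 + £0.00 + £1267.72 = £4015.16

£4015.16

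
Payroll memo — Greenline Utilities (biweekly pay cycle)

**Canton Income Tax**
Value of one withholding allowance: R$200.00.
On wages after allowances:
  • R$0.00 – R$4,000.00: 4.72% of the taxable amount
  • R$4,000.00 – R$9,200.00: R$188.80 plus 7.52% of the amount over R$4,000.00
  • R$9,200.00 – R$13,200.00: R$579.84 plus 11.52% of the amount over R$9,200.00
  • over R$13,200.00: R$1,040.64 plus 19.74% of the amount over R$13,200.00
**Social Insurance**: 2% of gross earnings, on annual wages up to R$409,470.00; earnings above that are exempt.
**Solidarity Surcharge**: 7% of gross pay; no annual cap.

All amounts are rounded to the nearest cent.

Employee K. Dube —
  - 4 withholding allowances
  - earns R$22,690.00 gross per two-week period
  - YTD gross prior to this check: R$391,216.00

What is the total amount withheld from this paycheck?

R$4,709.43

Canton Income Tax: taxable = R$22,690.00 − 4×R$200.00 = R$21,890.00
  R$1,040.64 + 19.74% × (R$21,890.00 − R$13,200.00) = R$1,040.64 + 19.74% × R$8,690.00 = R$2,756.05
Social Insurance: cap R$409,470.00 − YTD R$391,216.00 = R$18,254.00 subject; 2% × R$18,254.00 = R$365.08
Solidarity Surcharge: 7% × R$22,690.00 = R$1,588.30
Total: R$2,756.05 + R$365.08 + R$1,588.30 = R$4,709.43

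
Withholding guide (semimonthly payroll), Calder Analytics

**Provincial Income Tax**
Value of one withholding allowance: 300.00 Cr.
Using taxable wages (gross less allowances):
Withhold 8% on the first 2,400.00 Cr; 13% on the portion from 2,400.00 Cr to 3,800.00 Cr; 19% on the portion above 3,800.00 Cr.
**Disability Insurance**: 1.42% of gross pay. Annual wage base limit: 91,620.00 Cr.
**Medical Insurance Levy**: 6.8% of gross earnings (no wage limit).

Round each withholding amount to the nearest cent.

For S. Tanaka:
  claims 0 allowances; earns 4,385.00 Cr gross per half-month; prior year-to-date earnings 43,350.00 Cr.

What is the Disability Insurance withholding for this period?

Disability Insurance: 1.42% × 4,385.00 Cr = 62.27 Cr

62.27 Cr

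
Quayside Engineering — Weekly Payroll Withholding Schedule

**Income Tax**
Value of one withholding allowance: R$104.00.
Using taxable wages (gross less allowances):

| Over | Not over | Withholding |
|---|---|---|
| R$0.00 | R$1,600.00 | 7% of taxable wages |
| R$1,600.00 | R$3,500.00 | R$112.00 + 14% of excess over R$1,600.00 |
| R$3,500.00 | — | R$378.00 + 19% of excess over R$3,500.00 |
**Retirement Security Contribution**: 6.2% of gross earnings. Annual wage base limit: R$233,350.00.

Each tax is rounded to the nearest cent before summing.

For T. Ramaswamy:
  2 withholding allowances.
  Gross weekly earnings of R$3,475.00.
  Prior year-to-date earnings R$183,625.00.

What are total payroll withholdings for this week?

Income Tax: taxable = R$3,475.00 − 2×R$104.00 = R$3,267.00
  R$112.00 + 14% × (R$3,267.00 − R$1,600.00) = R$112.00 + 14% × R$1,667.00 = R$345.38
Retirement Security Contribution: 6.2% × R$3,475.00 = R$215.45
Total: R$345.38 + R$215.45 = R$560.83

R$560.83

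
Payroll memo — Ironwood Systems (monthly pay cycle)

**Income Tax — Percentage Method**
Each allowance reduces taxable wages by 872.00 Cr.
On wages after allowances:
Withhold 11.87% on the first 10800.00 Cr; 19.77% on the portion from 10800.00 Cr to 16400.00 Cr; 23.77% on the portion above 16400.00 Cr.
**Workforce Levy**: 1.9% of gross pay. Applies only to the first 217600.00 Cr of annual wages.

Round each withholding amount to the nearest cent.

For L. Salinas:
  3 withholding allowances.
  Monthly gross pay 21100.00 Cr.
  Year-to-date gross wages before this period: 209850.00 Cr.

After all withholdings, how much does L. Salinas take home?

18068.30 Cr

Income Tax: taxable = 21100.00 Cr − 3×872.00 Cr = 18484.00 Cr
  2389.08 Cr + 23.77% × (18484.00 Cr − 16400.00 Cr) = 2389.08 Cr + 23.77% × 2084.00 Cr = 2884.45 Cr
Workforce Levy: cap 217600.00 Cr − YTD 209850.00 Cr = 7750.00 Cr subject; 1.9% × 7750.00 Cr = 147.25 Cr
Total withheld: 2884.45 Cr + 147.25 Cr = 3031.70 Cr
Net pay: 21100.00 Cr − 3031.70 Cr = 18068.30 Cr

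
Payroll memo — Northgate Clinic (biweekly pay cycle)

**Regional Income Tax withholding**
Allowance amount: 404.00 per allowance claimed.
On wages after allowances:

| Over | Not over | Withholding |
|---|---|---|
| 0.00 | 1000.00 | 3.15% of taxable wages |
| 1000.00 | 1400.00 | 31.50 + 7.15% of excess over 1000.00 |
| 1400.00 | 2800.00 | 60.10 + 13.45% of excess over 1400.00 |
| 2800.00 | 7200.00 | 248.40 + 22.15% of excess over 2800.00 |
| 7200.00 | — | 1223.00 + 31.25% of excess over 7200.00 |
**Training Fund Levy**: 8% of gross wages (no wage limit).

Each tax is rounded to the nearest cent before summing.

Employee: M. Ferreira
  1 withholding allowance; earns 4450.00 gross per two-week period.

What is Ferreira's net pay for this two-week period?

Regional Income Tax: taxable = 4450.00 − 1×404.00 = 4046.00
  248.40 + 22.15% × (4046.00 − 2800.00) = 248.40 + 22.15% × 1246.00 = 524.39
Training Fund Levy: 8% × 4450.00 = 356.00
Total withheld: 524.39 + 356.00 = 880.39
Net pay: 4450.00 − 880.39 = 3569.61

3569.61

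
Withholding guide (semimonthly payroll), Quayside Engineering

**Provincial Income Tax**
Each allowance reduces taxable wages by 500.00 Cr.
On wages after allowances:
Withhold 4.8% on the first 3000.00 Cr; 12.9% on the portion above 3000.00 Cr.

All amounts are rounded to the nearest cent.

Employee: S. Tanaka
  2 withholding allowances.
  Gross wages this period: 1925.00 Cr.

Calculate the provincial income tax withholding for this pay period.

44.40 Cr

Provincial Income Tax: taxable = 1925.00 Cr − 2×500.00 Cr = 925.00 Cr
  4.8% × 925.00 Cr = 44.40 Cr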